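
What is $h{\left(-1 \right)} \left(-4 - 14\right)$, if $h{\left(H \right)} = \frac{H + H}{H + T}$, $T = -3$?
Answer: $-9$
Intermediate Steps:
$h{\left(H \right)} = \frac{2 H}{-3 + H}$ ($h{\left(H \right)} = \frac{H + H}{H - 3} = \frac{2 H}{-3 + H}$)
$h{\left(-1 \right)} \left(-4 - 14\right) = 2 \left(-1\right) \frac{1}{-3 - 1} \left(-4 - 14\right) = 2 \left(-1\right) \frac{1}{-4} \left(-18\right) = 2 \left(-1\right) \left(- \frac{1}{4}\right) \left(-18\right) = \frac{1}{2} \left(-18\right) = -9$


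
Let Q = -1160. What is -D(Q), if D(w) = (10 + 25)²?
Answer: -1225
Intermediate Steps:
D(w) = 1225 (D(w) = 35² = 1225)
-D(Q) = -1*1225 = -1225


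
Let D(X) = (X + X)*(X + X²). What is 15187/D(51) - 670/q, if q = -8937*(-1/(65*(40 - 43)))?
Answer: 1313965697/89536824 ≈ 14.675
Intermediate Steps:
D(X) = 2*X*(X + X²) (D(X) = (2*X)*(X + X²) = 2*X*(X + X²))
q = -2979/65 (q = -8937/((-65*(-3))) = -8937/195 = -8937*1/195 = -2979/65 ≈ -45.831)
15187/D(51) - 670/q = 15187/((2*51²*(1 + 51))) - 670/(-2979/65) = 15187/((2*2601*52)) - 670*(-65/2979) = 15187/270504 + 43550/2979 = 1313965697/89536824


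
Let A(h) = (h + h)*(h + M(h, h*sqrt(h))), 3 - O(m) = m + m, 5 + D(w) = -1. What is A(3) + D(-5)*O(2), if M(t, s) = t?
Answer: 42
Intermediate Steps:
D(w) = -6 (D(w) = -5 - 1 = -6)
O(m) = 3 - 2*m (O(m) = 3 - (m + m) = 3 - 2*m)
A(h) = 4*h**2 (A(h) = (h + h)*(h + h) = (2*h)*(2*h) = 4*h**2)
A(3) + D(-5)*O(2) = 4*3**2 - 6*(3 - 2*2) = 4*9 - 6*(3 - 4) = 36 - 6*(-1) = 36 + 6 = 42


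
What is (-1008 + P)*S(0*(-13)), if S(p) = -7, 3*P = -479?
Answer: 24521/3 ≈ 8173.7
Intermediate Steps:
P = -479/3 (P = (⅓)*(-479) = -479/3 ≈ -159.67)
(-1008 + P)*S(0*(-13)) = (-1008 - 479/3)*(-7) = -3503/3*(-7) = 24521/3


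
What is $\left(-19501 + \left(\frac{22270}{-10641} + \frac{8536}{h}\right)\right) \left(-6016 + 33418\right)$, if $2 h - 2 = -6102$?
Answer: $- \frac{2891206416970442}{5409175} \approx -5.345 \cdot 10^{8}$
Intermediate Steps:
$h = -3050$ ($h = 1 + \frac{1}{2} \left(-6102\right) = 1 - 3051 = -3050$)
$\left(-19501 + \left(\frac{22270}{-10641} + \frac{8536}{h}\right)\right) \left(-6016 + 33418\right) = \left(-19501 + \left(\frac{22270}{-10641} + \frac{8536}{-3050}\right)\right) \left(-6016 + 33418\right) = \left(-19501 + \left(22270 \left(- \frac{1}{10641}\right) + 8536 \left(- \frac{1}{3050}\right)\right)\right) 27402 = \left(-19501 - \frac{79377538}{16227525}\right) 27402 = \left(- \frac{316532342563}{16227525}\right) 27402 = - \frac{2891206416970442}{5409175}$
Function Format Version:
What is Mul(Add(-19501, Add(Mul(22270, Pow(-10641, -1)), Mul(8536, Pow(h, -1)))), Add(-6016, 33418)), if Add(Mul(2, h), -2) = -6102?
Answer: Rational(-2891206416970442, 5409175) ≈ -5.3450e+8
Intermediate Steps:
h = -3050 (h = Add(1, Mul(Rational(1, 2), -6102)) = Add(1, -3051) = -3050)
Mul(Add(-19501, Add(Mul(22270, Pow(-10641, -1)), Mul(8536, Pow(h, -1)))), Add(-6016, 33418)) = Mul(Add(-19501, Add(Mul(22270, Pow(-10641, -1)), Mul(8536, Pow(-3050, -1)))), Add(-6016, 33418)) = Mul(Add(-19501, Add(Mul(22270, Rational(-1, 10641)), Mul(8536, Rational(-1, 3050)))), 27402) = Mul(Add(-19501, Add(Rational(-22270, 10641), Rational(-4268, 1525))), 27402) = Mul(Add(-19501, Rational(-79377538, 16227525)), 27402) = Mul(Rational(-316532342563, 16227525), 27402) = Rational(-2891206416970442, 5409175)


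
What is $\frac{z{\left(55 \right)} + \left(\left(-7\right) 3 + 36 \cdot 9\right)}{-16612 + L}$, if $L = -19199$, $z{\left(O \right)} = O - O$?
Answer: $- \frac{101}{11937} \approx -0.0084611$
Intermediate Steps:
$z{\left(O \right)} = 0$
$\frac{z{\left(55 \right)} + \left(\left(-7\right) 3 + 36 \cdot 9\right)}{-16612 + L} = \frac{0 + \left(\left(-7\right) 3 + 36 \cdot 9\right)}{-16612 - 19199} = \frac{0 + \left(-21 + 324\right)}{-35811} = \left(0 + 303\right) \left(- \frac{1}{35811}\right) = 303 \left(- \frac{1}{35811}\right) = - \frac{101}{11937}$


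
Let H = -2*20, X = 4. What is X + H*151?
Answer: -6036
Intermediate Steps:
H = -40
X + H*151 = 4 - 40*151 = 4 - 6040 = -6036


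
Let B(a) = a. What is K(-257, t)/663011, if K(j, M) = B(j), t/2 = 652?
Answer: -257/663011 ≈ -0.00038763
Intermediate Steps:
t = 1304 (t = 2*652 = 1304)
K(j, M) = j
K(-257, t)/663011 = -257/663011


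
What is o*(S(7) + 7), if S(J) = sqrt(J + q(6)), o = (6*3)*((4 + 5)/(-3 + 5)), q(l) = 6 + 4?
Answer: 567 + 81*sqrt(17) ≈ 900.97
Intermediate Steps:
q(l) = 10
o = 81 (o = 18*(9/2) = 81)
S(J) = sqrt(10 + J) (S(J) = sqrt(J + 10) = sqrt(10 + J))
o*(S(7) + 7) = 81*(sqrt(10 + 7) + 7) = 81*(sqrt(17) + 7) = 81*(7 + sqrt(17)) = 567 + 81*sqrt(17)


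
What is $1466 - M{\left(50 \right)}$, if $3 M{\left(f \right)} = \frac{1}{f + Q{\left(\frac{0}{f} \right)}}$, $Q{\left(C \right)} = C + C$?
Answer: $\frac{219899}{150} \approx 1466.0$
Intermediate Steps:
$Q{\left(C \right)} = 2 C$
$M{\left(f \right)} = \frac{1}{3 f}$ ($M{\left(f \right)} = \frac{1}{3 \left(f + 2 \frac{0}{f}\right)} = \frac{1}{3 \left(f + 2 \cdot 0\right)} = \frac{1}{3 \left(f + 0\right)} = \frac{1}{3 f}$)
$1466 - M{\left(50 \right)} = 1466 - \frac{1}{3 \cdot 50} = 1466 - \frac{1}{3} \cdot \frac{1}{50} = 1466 - \frac{1}{150} = \frac{219899}{150}$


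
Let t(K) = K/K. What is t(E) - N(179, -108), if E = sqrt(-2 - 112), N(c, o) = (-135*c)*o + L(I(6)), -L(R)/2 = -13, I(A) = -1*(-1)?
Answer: -2609845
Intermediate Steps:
I(A) = 1
L(R) = 26 (L(R) = -2*(-13) = 26)
N(c, o) = 26 - 135*c*o (N(c, o) = (-135*c)*o + 26 = -135*c*o + 26 = 26 - 135*c*o)
E = I*sqrt(114) (E = sqrt(-114) = I*sqrt(114) ≈ 10.677*I)
t(K) = 1
t(E) - N(179, -108) = 1 - (26 - 135*179*(-108)) = 1 - (26 + 2609820) = 1 - 1*2609846 = 1 - 2609846 = -2609845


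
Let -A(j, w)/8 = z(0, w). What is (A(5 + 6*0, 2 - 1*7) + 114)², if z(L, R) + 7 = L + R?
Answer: 44100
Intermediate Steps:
z(L, R) = -7 + L + R (z(L, R) = -7 + (L + R) = -7 + L + R)
A(j, w) = 56 - 8*w (A(j, w) = -8*(-7 + 0 + w) = -8*(-7 + w) = 56 - 8*w)
(A(5 + 6*0, 2 - 1*7) + 114)² = ((56 - 8*(2 - 1*7)) + 114)² = ((56 - 8*(2 - 7)) + 114)² = ((56 - 8*(-5)) + 114)² = ((56 + 40) + 114)² = (96 + 114)² = 210² = 44100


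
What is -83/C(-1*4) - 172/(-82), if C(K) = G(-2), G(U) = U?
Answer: 3575/82 ≈ 43.598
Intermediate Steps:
C(K) = -2
-83/C(-1*4) - 172/(-82) = -83/(-2) - 172/(-82) = -83*(-½) - 172*(-1/82) = 83/2 + 86/41 = 3575/82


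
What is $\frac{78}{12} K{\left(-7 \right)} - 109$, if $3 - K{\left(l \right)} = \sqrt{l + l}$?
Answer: $- \frac{179}{2} - \frac{13 i \sqrt{14}}{2} \approx -89.5 - 24.321 i$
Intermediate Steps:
$K{\left(l \right)} = 3 - \sqrt{2} \sqrt{l}$ ($K{\left(l \right)} = 3 - \sqrt{l + l} = 3 - \sqrt{2 l} = 3 - \sqrt{2} \sqrt{l}$)
$\frac{78}{12} K{\left(-7 \right)} - 109 = \frac{78}{12} \left(3 - \sqrt{2} \sqrt{-7}\right) - 109 = 78 \cdot \frac{1}{12} \left(3 - \sqrt{2} i \sqrt{7}\right) - 109 = \frac{13 \left(3 - i \sqrt{14}\right)}{2} - 109 = \left(\frac{39}{2} - \frac{13 i \sqrt{14}}{2}\right) - 109 = - \frac{179}{2} - \frac{13 i \sqrt{14}}{2}$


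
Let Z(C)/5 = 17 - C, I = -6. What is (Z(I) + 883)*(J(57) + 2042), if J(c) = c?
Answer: 2094802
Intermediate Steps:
Z(C) = 85 - 5*C (Z(C) = 5*(17 - C) = 85 - 5*C)
(Z(I) + 883)*(J(57) + 2042) = ((85 - 5*(-6)) + 883)*(57 + 2042) = ((85 + 30) + 883)*2099 = (115 + 883)*2099 = 998*2099 = 2094802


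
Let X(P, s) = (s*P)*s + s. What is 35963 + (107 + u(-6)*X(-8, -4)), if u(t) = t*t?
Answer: 31318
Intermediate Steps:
u(t) = t²
X(P, s) = s + P*s² (X(P, s) = (P*s)*s + s = P*s² + s = s + P*s²)
35963 + (107 + u(-6)*X(-8, -4)) = 35963 + (107 + (-6)²*(-4*(1 - 8*(-4)))) = 35963 + (107 + 36*(-4*(1 + 32))) = 35963 + (107 + 36*(-4*33)) = 35963 + (107 + 36*(-132)) = 35963 + (107 - 4752) = 35963 - 4645 = 31318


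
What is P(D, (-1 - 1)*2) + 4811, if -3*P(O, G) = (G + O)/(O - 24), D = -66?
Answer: 129890/27 ≈ 4810.7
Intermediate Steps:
P(O, G) = -(G + O)/(3*(-24 + O)) (P(O, G) = -(G + O)/(3*(O - 24)) = -(G + O)/(3*(-24 + O)))
P(D, (-1 - 1)*2) + 4811 = (-(-1 - 1)*2 - 1*(-66))/(3*(-24 - 66)) + 4811 = (⅓)*(-(-2)*2 + 66)/(-90) + 4811 = (⅓)*(-1/90)*(-1*(-4) + 66) + 4811 = (⅓)*(-1/90)*(4 + 66) + 4811 = (⅓)*(-1/90)*70 + 4811 = -7/27 + 4811 = 129890/27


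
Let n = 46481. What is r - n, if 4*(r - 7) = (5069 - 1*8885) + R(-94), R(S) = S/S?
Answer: -189711/4 ≈ -47428.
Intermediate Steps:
R(S) = 1
r = -3787/4 (r = 7 + ((5069 - 1*8885) + 1)/4 = 7 + ((5069 - 8885) + 1)/4 = 7 + (-3816 + 1)/4 = 7 + (¼)*(-3815) = 7 - 3815/4 = -3787/4 ≈ -946.75)
r - n = -3787/4 - 1*46481 = -3787/4 - 46481 = -189711/4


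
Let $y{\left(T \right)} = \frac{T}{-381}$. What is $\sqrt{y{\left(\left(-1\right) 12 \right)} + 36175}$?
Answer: $\frac{\sqrt{583467083}}{127} \approx 190.2$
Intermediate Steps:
$y{\left(T \right)} = - \frac{T}{381}$ ($y{\left(T \right)} = T \left(- \frac{1}{381}\right) = - \frac{T}{381}$)
$\sqrt{y{\left(\left(-1\right) 12 \right)} + 36175} = \sqrt{- \frac{\left(-1\right) 12}{381} + 36175} = \sqrt{\left(- \frac{1}{381}\right) \left(-12\right) + 36175} = \sqrt{\frac{4}{127} + 36175} = \sqrt{\frac{4594229}{127}} = \frac{\sqrt{583467083}}{127}$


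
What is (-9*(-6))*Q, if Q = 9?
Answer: 486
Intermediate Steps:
(-9*(-6))*Q = -9*(-6)*9 = 54*9 = 486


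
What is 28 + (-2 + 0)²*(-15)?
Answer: -32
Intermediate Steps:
28 + (-2 + 0)²*(-15) = 28 + (-2)²*(-15) = 28 + 4*(-15) = 28 - 60 = -32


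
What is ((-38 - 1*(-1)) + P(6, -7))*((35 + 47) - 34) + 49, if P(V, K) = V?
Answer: -1439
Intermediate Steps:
((-38 - 1*(-1)) + P(6, -7))*((35 + 47) - 34) + 49 = ((-38 - 1*(-1)) + 6)*((35 + 47) - 34) + 49 = ((-38 + 1) + 6)*(82 - 34) + 49 = (-37 + 6)*48 + 49 = -31*48 + 49 = -1488 + 49 = -1439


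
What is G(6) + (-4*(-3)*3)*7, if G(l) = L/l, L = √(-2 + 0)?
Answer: 252 + I*√2/6 ≈ 252.0 + 0.2357*I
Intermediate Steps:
L = I*√2 (L = √(-2) = I*√2 ≈ 1.4142*I)
G(l) = I*√2/l (G(l) = (I*√2)/l = I*√2/l)
G(6) + (-4*(-3)*3)*7 = I*√2/6 + (-4*(-3)*3)*7 = I*√2*(⅙) + (12*3)*7 = I*√2/6 + 36*7 = I*√2/6 + 252 = 252 + I*√2/6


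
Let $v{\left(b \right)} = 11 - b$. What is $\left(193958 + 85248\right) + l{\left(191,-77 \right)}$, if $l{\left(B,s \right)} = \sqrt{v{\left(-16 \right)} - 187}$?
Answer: $279206 + 4 i \sqrt{10} \approx 2.7921 \cdot 10^{5} + 12.649 i$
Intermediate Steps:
$l{\left(B,s \right)} = 4 i \sqrt{10}$ ($l{\left(B,s \right)} = \sqrt{\left(11 - -16\right) - 187} = \sqrt{\left(11 + 16\right) - 187} = \sqrt{27 - 187} = \sqrt{-160} = 4 i \sqrt{10}$)
$\left(193958 + 85248\right) + l{\left(191,-77 \right)} = \left(193958 + 85248\right) + 4 i \sqrt{10} = 279206 + 4 i \sqrt{10}$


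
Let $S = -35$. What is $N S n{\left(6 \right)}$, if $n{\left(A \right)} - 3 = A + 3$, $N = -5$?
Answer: $2100$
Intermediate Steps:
$n{\left(A \right)} = 6 + A$ ($n{\left(A \right)} = 3 + \left(A + 3\right) = 3 + \left(3 + A\right) = 6 + A$)
$N S n{\left(6 \right)} = \left(-5\right) \left(-35\right) \left(6 + 6\right) = 175 \cdot 12 = 2100$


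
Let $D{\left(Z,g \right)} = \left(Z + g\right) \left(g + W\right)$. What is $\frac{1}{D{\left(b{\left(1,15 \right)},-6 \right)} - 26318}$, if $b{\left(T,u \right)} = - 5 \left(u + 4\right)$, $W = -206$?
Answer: $- \frac{1}{4906} \approx -0.00020383$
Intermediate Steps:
$b{\left(T,u \right)} = -20 - 5 u$ ($b{\left(T,u \right)} = - 5 \left(4 + u\right) = -20 - 5 u$)
$D{\left(Z,g \right)} = \left(-206 + g\right) \left(Z + g\right)$ ($D{\left(Z,g \right)} = \left(Z + g\right) \left(g - 206\right) = \left(Z + g\right) \left(-206 + g\right) = \left(-206 + g\right) \left(Z + g\right)$)
$\frac{1}{D{\left(b{\left(1,15 \right)},-6 \right)} - 26318} = \frac{1}{\left(\left(-6\right)^{2} - 206 \left(-20 - 75\right) - -1236 + \left(-20 - 75\right) \left(-6\right)\right) - 26318} = \frac{1}{\left(36 - 206 \left(-20 - 75\right) + 1236 + \left(-20 - 75\right) \left(-6\right)\right) - 26318} = \frac{1}{\left(36 - -19570 + 1236 - -570\right) - 26318} = \frac{1}{\left(36 + 19570 + 1236 + 570\right) - 26318} = \frac{1}{21412 - 26318} = \frac{1}{-4906} = - \frac{1}{4906}$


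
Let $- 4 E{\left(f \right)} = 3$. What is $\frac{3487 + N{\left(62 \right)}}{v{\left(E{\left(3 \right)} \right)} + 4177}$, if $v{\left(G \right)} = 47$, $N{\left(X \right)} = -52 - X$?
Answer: $\frac{3373}{4224} \approx 0.79853$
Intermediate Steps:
$E{\left(f \right)} = - \frac{3}{4}$ ($E{\left(f \right)} = \left(- \frac{1}{4}\right) 3 = - \frac{3}{4}$)
$\frac{3487 + N{\left(62 \right)}}{v{\left(E{\left(3 \right)} \right)} + 4177} = \frac{3487 - 114}{47 + 4177} = \frac{3487 - 114}{4224} = \left(3487 - 114\right) \frac{1}{4224} = 3373 \cdot \frac{1}{4224} = \frac{3373}{4224}$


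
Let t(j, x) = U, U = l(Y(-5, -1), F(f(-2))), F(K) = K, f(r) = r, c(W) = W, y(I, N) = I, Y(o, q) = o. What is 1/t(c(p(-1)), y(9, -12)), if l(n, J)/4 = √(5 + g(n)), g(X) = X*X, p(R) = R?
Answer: √30/120 ≈ 0.045644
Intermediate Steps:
g(X) = X²
l(n, J) = 4*√(5 + n²)
U = 4*√30 (U = 4*√(5 + (-5)²) = 4*√(5 + 25) = 4*√30 ≈ 21.909)
t(j, x) = 4*√30
1/t(c(p(-1)), y(9, -12)) = 1/(4*√30) = √30/120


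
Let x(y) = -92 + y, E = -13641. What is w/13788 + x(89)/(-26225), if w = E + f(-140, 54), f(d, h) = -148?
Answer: -361575161/361590300 ≈ -0.99996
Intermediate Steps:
w = -13789 (w = -13641 - 148 = -13789)
w/13788 + x(89)/(-26225) = -13789/13788 + (-92 + 89)/(-26225) = -13789*1/13788 - 3*(-1/26225) = -13789/13788 + 3/26225 = -361575161/361590300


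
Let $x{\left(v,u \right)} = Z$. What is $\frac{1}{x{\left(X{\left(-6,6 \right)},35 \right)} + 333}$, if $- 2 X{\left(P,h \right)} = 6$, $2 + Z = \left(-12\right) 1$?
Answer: $\frac{1}{319} \approx 0.0031348$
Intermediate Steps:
$Z = -14$ ($Z = -2 - 12 = -14$)
$X{\left(P,h \right)} = -3$ ($X{\left(P,h \right)} = \left(- \frac{1}{2}\right) 6 = -3$)
$x{\left(v,u \right)} = -14$
$\frac{1}{x{\left(X{\left(-6,6 \right)},35 \right)} + 333} = \frac{1}{-14 + 333} = \frac{1}{319}$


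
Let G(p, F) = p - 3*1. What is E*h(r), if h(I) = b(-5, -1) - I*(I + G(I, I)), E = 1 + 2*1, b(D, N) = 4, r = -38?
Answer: -8994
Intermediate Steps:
G(p, F) = -3 + p (G(p, F) = p - 3 = -3 + p)
E = 3 (E = 1 + 2 = 3)
h(I) = 4 - I*(-3 + 2*I) (h(I) = 4 - I*(I + (-3 + I)) = 4 - I*(-3 + 2*I))
E*h(r) = 3*(4 - 1*(-38)**2 - 1*(-38)*(-3 - 38)) = 3*(4 - 1*1444 - 1*(-38)*(-41)) = 3*(4 - 1444 - 1558) = 3*(-2998) = -8994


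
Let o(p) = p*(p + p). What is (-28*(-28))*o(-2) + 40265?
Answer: 46537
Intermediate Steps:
o(p) = 2*p² (o(p) = p*(2*p) = 2*p²)
(-28*(-28))*o(-2) + 40265 = (-28*(-28))*(2*(-2)²) + 40265 = 784*(2*4) + 40265 = 784*8 + 40265 = 6272 + 40265 = 46537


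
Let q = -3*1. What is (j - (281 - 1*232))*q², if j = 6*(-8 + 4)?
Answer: -657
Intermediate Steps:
j = -24 (j = 6*(-4) = -24)
q = -3
(j - (281 - 1*232))*q² = (-24 - (281 - 1*232))*(-3)² = (-24 - (281 - 232))*9 = (-24 - 1*49)*9 = (-24 - 49)*9 = -73*9 = -657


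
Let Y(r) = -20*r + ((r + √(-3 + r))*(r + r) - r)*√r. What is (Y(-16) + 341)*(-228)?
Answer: -150708 - 481536*I - 29184*√19 ≈ -2.7792e+5 - 4.8154e+5*I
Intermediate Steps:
Y(r) = -20*r + √r*(-r + 2*r*(r + √(-3 + r))) (Y(r) = -20*r + ((r + √(-3 + r))*(2*r) - r)*√r = -20*r + (2*r*(r + √(-3 + r)) - r)*√r = -20*r + (-r + 2*r*(r + √(-3 + r)))*√r = -20*r + √r*(-r + 2*r*(r + √(-3 + r))))
(Y(-16) + 341)*(-228) = ((-(-16)^(3/2) - 20*(-16) + 2*(-16)^(5/2) + 2*(-16)^(3/2)*√(-3 - 16)) + 341)*(-228) = ((-(-64)*I + 320 + 2*(1024*I) + 2*(-64*I)*√(-19)) + 341)*(-228) = ((64*I + 320 + 2048*I + 2*(-64*I)*(I*√19)) + 341)*(-228) = ((64*I + 320 + 2048*I + 128*√19) + 341)*(-228) = ((320 + 128*√19 + 2112*I) + 341)*(-228) = (661 + 128*√19 + 2112*I)*(-228) = -150708 - 481536*I - 29184*√19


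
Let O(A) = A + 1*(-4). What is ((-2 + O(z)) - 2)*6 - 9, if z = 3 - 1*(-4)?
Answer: -15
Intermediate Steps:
z = 7 (z = 3 + 4 = 7)
O(A) = -4 + A (O(A) = A - 4 = -4 + A)
((-2 + O(z)) - 2)*6 - 9 = ((-2 + (-4 + 7)) - 2)*6 - 9 = ((-2 + 3) - 2)*6 - 9 = (1 - 2)*6 - 9 = -1*6 - 9 = -6 - 9 = -15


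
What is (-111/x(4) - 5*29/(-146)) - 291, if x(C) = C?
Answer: -92785/292 ≈ -317.76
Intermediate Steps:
(-111/x(4) - 5*29/(-146)) - 291 = (-111/4 - 5*29/(-146)) - 291 = (-111*¼ - 145*(-1/146)) - 291 = (-111/4 + 145/146) - 291 = -7813/292 - 291 = -92785/292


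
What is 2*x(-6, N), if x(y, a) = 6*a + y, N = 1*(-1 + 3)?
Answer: 12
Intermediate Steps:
N = 2 (N = 1*2 = 2)
x(y, a) = y + 6*a
2*x(-6, N) = 2*(-6 + 6*2) = 2*(-6 + 12) = 2*6 = 12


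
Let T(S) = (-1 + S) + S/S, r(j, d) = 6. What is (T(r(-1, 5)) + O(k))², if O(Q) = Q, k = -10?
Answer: 16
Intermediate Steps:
T(S) = S (T(S) = (-1 + S) + 1 = S)
(T(r(-1, 5)) + O(k))² = (6 - 10)² = (-4)² = 16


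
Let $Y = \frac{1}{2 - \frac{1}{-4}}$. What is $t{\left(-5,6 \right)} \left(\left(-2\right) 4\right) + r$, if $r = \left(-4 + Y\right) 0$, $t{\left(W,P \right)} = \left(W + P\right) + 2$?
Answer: $-24$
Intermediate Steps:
$t{\left(W,P \right)} = 2 + P + W$ ($t{\left(W,P \right)} = \left(P + W\right) + 2 = 2 + P + W$)
$Y = \frac{4}{9}$ ($Y = \frac{1}{2 - - \frac{1}{4}} = \frac{1}{2 + \frac{1}{4}} = \frac{1}{\frac{9}{4}} = \frac{4}{9} \approx 0.44444$)
$r = 0$ ($r = \left(-4 + \frac{4}{9}\right) 0 = \left(- \frac{32}{9}\right) 0 = 0$)
$t{\left(-5,6 \right)} \left(\left(-2\right) 4\right) + r = \left(2 + 6 - 5\right) \left(\left(-2\right) 4\right) + 0 = 3 \left(-8\right) + 0 = -24 + 0 = -24$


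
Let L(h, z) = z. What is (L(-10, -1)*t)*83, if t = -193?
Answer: 16019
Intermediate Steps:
(L(-10, -1)*t)*83 = -1*(-193)*83 = 193*83 = 16019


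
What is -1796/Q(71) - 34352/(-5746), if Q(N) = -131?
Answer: 7409964/376363 ≈ 19.688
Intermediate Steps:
-1796/Q(71) - 34352/(-5746) = -1796/(-131) - 34352/(-5746) = -1796*(-1/131) - 34352*(-1/5746) = 1796/131 + 17176/2873 = 7409964/376363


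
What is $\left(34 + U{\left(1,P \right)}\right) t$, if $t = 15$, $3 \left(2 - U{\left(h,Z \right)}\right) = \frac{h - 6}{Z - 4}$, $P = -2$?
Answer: $\frac{3215}{6} \approx 535.83$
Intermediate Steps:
$U{\left(h,Z \right)} = 2 - \frac{-6 + h}{3 \left(-4 + Z\right)}$ ($U{\left(h,Z \right)} = 2 - \frac{\left(h - 6\right) \frac{1}{Z - 4}}{3} = 2 - \frac{\left(-6 + h\right) \frac{1}{-4 + Z}}{3} = 2 - \frac{\frac{1}{-4 + Z} \left(-6 + h\right)}{3} = 2 - \frac{-6 + h}{3 \left(-4 + Z\right)}$)
$\left(34 + U{\left(1,P \right)}\right) t = \left(34 + \frac{-18 - 1 + 6 \left(-2\right)}{3 \left(-4 - 2\right)}\right) 15 = \left(34 + \frac{-18 - 1 - 12}{3 \left(-6\right)}\right) 15 = \left(34 + \frac{1}{3} \left(- \frac{1}{6}\right) \left(-31\right)\right) 15 = \left(34 + \frac{31}{18}\right) 15 = \frac{643}{18} \cdot 15 = \frac{3215}{6}$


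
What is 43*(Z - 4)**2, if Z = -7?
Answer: 5203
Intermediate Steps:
43*(Z - 4)**2 = 43*(-7 - 4)**2 = 43*(-11)**2 = 43*121 = 5203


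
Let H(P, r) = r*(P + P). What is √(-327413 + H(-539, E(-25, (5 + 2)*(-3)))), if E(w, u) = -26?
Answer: 3*I*√33265 ≈ 547.16*I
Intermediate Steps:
H(P, r) = 2*P*r (H(P, r) = r*(2*P) = 2*P*r)
√(-327413 + H(-539, E(-25, (5 + 2)*(-3)))) = √(-327413 + 2*(-539)*(-26)) = √(-327413 + 28028) = √(-299385) = 3*I*√33265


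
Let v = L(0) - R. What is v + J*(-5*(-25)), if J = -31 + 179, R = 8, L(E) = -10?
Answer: 18482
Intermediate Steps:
J = 148
v = -18 (v = -10 - 1*8 = -10 - 8 = -18)
v + J*(-5*(-25)) = -18 + 148*(-5*(-25)) = -18 + 148*125 = -18 + 18500 = 18482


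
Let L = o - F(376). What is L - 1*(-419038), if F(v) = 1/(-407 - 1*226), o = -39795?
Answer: 240060820/633 ≈ 3.7924e+5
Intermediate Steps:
F(v) = -1/633 (F(v) = 1/(-407 - 226) = 1/(-633) = -1/633)
L = -25190234/633 (L = -39795 - 1*(-1/633) = -39795 + 1/633 = -25190234/633 ≈ -39795.)
L - 1*(-419038) = -25190234/633 - 1*(-419038) = -25190234/633 + 419038 = 240060820/633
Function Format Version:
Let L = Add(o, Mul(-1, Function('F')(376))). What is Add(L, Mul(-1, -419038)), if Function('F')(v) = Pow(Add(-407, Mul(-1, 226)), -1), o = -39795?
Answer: Rational(240060820, 633) ≈ 3.7924e+5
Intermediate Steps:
Function('F')(v) = Rational(-1, 633) (Function('F')(v) = Pow(Add(-407, -226), -1) = Pow(-633, -1) = Rational(-1, 633))
L = Rational(-25190234, 633) (L = Add(-39795, Mul(-1, Rational(-1, 633))) = Add(-39795, Rational(1, 633)) = Rational(-25190234, 633) ≈ -39795.)
Add(L, Mul(-1, -419038)) = Add(Rational(-25190234, 633), Mul(-1, -419038)) = Add(Rational(-25190234, 633), 419038) = Rational(240060820, 633)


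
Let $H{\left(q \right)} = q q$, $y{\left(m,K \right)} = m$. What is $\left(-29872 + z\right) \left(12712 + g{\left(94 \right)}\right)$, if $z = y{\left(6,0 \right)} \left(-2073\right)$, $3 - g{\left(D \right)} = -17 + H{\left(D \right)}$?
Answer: $-164839760$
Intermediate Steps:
$H{\left(q \right)} = q^{2}$
$g{\left(D \right)} = 20 - D^{2}$ ($g{\left(D \right)} = 3 - \left(-17 + D^{2}\right) = 20 - D^{2}$)
$z = -12438$ ($z = 6 \left(-2073\right) = -12438$)
$\left(-29872 + z\right) \left(12712 + g{\left(94 \right)}\right) = \left(-29872 - 12438\right) \left(12712 + \left(20 - 94^{2}\right)\right) = - 42310 \left(12712 + \left(20 - 8836\right)\right) = - 42310 \left(12712 - 8816\right) = \left(-42310\right) 3896 = -164839760$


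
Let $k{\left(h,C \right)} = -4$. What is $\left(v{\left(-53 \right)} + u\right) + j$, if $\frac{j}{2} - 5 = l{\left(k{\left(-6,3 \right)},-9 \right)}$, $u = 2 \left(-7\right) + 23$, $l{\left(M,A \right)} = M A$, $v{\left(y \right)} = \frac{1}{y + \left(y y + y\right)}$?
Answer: $\frac{245974}{2703} \approx 91.0$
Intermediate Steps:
$v{\left(y \right)} = \frac{1}{y^{2} + 2 y}$ ($v{\left(y \right)} = \frac{1}{y + \left(y^{2} + y\right)} = \frac{1}{y + \left(y + y^{2}\right)} = \frac{1}{y^{2} + 2 y}$)
$l{\left(M,A \right)} = A M$
$u = 9$ ($u = -14 + 23 = 9$)
$j = 82$ ($j = 10 + 2 \left(\left(-9\right) \left(-4\right)\right) = 10 + 2 \cdot 36 = 10 + 72 = 82$)
$\left(v{\left(-53 \right)} + u\right) + j = \left(\frac{1}{\left(-53\right) \left(2 - 53\right)} + 9\right) + 82 = \left(- \frac{1}{53 \left(-51\right)} + 9\right) + 82 = \left(\left(- \frac{1}{53}\right) \left(- \frac{1}{51}\right) + 9\right) + 82 = \left(\frac{1}{2703} + 9\right) + 82 = \frac{24328}{2703} + 82 = \frac{245974}{2703}$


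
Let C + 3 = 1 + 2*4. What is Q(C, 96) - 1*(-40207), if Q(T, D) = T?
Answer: 40213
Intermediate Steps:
C = 6 (C = -3 + (1 + 2*4) = -3 + (1 + 8) = -3 + 9 = 6)
Q(C, 96) - 1*(-40207) = 6 - 1*(-40207) = 6 + 40207 = 40213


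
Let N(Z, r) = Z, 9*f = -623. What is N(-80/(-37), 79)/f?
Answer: -720/23051 ≈ -0.031235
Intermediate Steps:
f = -623/9 (f = (1/9)*(-623) = -623/9 ≈ -69.222)
N(-80/(-37), 79)/f = (-80/(-37))/(-623/9) = -80*(-1/37)*(-9/623) = (80/37)*(-9/623) = -720/23051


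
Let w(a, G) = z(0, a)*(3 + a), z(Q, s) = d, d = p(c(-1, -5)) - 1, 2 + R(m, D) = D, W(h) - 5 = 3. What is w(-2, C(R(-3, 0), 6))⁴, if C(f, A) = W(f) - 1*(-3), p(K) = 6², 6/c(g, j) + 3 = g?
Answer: 1500625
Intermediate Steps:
W(h) = 8 (W(h) = 5 + 3 = 8)
c(g, j) = 6/(-3 + g)
R(m, D) = -2 + D
p(K) = 36
C(f, A) = 11 (C(f, A) = 8 - 1*(-3) = 8 + 3 = 11)
d = 35 (d = 36 - 1 = 35)
z(Q, s) = 35
w(a, G) = 105 + 35*a (w(a, G) = 35*(3 + a) = 105 + 35*a)
w(-2, C(R(-3, 0), 6))⁴ = (105 + 35*(-2))⁴ = (105 - 70)⁴ = 35⁴ = 1500625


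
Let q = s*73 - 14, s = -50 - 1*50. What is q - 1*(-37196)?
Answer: 29882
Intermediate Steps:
s = -100 (s = -50 - 50 = -100)
q = -7314 (q = -100*73 - 14 = -7300 - 14 = -7314)
q - 1*(-37196) = -7314 - 1*(-37196) = -7314 + 37196 = 29882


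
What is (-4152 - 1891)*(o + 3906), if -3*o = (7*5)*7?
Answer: -69331339/3 ≈ -2.3110e+7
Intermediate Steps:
o = -245/3 (o = -7*5*7/3 = -35*7/3 = -⅓*245 = -245/3 ≈ -81.667)
(-4152 - 1891)*(o + 3906) = (-4152 - 1891)*(-245/3 + 3906) = -6043*11473/3 = -69331339/3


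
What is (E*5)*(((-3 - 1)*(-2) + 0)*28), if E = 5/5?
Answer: 1120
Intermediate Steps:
E = 1 (E = 5*(⅕) = 1)
(E*5)*(((-3 - 1)*(-2) + 0)*28) = (1*5)*(((-3 - 1)*(-2) + 0)*28) = 5*((-4*(-2) + 0)*28) = 5*((8 + 0)*28) = 5*(8*28) = 5*224 = 1120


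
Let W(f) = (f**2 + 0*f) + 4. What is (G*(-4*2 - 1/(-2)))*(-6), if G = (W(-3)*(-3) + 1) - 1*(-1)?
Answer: -1665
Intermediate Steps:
W(f) = 4 + f**2 (W(f) = (f**2 + 0) + 4 = f**2 + 4 = 4 + f**2)
G = -37 (G = ((4 + (-3)**2)*(-3) + 1) - 1*(-1) = ((4 + 9)*(-3) + 1) + 1 = (13*(-3) + 1) + 1 = (-39 + 1) + 1 = -38 + 1 = -37)
(G*(-4*2 - 1/(-2)))*(-6) = -37*(-4*2 - 1/(-2))*(-6) = -37*(-8 - 1*(-1/2))*(-6) = -37*(-8 + 1/2)*(-6) = -37*(-15/2)*(-6) = (555/2)*(-6) = -1665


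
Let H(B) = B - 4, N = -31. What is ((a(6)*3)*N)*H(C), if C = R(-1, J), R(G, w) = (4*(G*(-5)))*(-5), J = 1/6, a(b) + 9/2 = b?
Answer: 14508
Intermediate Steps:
a(b) = -9/2 + b
J = ⅙ ≈ 0.16667
R(G, w) = 100*G (R(G, w) = (4*(-5*G))*(-5) = -20*G*(-5) = 100*G)
C = -100 (C = 100*(-1) = -100)
H(B) = -4 + B
((a(6)*3)*N)*H(C) = (((-9/2 + 6)*3)*(-31))*(-4 - 100) = (((3/2)*3)*(-31))*(-104) = ((9/2)*(-31))*(-104) = -279/2*(-104) = 14508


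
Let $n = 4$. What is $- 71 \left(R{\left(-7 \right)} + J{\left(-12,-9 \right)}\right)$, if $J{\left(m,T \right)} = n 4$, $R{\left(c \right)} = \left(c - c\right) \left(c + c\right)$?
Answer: $-1136$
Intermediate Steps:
$R{\left(c \right)} = 0$ ($R{\left(c \right)} = 0 \cdot 2 c = 0$)
$J{\left(m,T \right)} = 16$ ($J{\left(m,T \right)} = 4 \cdot 4 = 16$)
$- 71 \left(R{\left(-7 \right)} + J{\left(-12,-9 \right)}\right) = - 71 \left(0 + 16\right) = \left(-71\right) 16 = -1136$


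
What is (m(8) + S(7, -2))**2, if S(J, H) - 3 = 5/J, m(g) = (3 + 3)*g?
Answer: 131044/49 ≈ 2674.4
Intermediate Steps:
m(g) = 6*g
S(J, H) = 3 + 5/J
(m(8) + S(7, -2))**2 = (6*8 + (3 + 5/7))**2 = (48 + (3 + 5*(1/7)))**2 = (48 + (3 + 5/7))**2 = (48 + 26/7)**2 = (362/7)**2 = 131044/49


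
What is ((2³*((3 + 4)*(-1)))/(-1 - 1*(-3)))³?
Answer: -21952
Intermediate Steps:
((2³*((3 + 4)*(-1)))/(-1 - 1*(-3)))³ = ((8*(7*(-1)))/(-1 + 3))³ = ((8*(-7))/2)³ = (-56*½)³ = (-28)³ = -21952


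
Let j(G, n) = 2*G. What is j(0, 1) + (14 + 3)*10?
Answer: 170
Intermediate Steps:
j(0, 1) + (14 + 3)*10 = 2*0 + (14 + 3)*10 = 0 + 17*10 = 0 + 170 = 170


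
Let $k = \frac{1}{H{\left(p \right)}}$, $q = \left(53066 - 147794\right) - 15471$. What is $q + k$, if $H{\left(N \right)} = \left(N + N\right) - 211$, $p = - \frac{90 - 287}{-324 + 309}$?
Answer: $- \frac{392198256}{3559} \approx -1.102 \cdot 10^{5}$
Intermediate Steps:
$q = -110199$ ($q = -94728 - 15471 = -110199$)
$p = - \frac{197}{15}$ ($p = - \frac{-197}{-15} = - \frac{\left(-197\right) \left(-1\right)}{15} = \left(-1\right) \frac{197}{15} = - \frac{197}{15} \approx -13.133$)
$H{\left(N \right)} = -211 + 2 N$ ($H{\left(N \right)} = 2 N - 211 = -211 + 2 N$)
$k = - \frac{15}{3559}$ ($k = \frac{1}{-211 + 2 \left(- \frac{197}{15}\right)} = \frac{1}{-211 - \frac{394}{15}} = \frac{1}{- \frac{3559}{15}} = - \frac{15}{3559} \approx -0.0042147$)
$q + k = -110199 - \frac{15}{3559} = - \frac{392198256}{3559}$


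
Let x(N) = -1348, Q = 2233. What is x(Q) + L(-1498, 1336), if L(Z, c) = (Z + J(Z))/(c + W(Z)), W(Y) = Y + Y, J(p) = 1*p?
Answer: -558671/415 ≈ -1346.2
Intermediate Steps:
J(p) = p
W(Y) = 2*Y
L(Z, c) = 2*Z/(c + 2*Z) (L(Z, c) = (Z + Z)/(c + 2*Z) = (2*Z)/(c + 2*Z) = 2*Z/(c + 2*Z))
x(Q) + L(-1498, 1336) = -1348 + 2*(-1498)/(1336 + 2*(-1498)) = -1348 + 2*(-1498)/(1336 - 2996) = -1348 + 2*(-1498)/(-1660) = -1348 + 2*(-1498)*(-1/1660) = -1348 + 749/415 = -558671/415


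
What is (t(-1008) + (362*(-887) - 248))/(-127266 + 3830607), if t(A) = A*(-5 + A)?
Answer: 233254/1234447 ≈ 0.18895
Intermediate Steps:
(t(-1008) + (362*(-887) - 248))/(-127266 + 3830607) = (-1008*(-5 - 1008) + (362*(-887) - 248))/(-127266 + 3830607) = (-1008*(-1013) + (-321094 - 248))/3703341 = (1021104 - 321342)*(1/3703341) = 699762*(1/3703341) = 233254/1234447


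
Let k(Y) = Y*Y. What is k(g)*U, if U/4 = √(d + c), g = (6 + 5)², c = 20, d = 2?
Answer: 58564*√22 ≈ 2.7469e+5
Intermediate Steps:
g = 121 (g = 11² = 121)
k(Y) = Y²
U = 4*√22 (U = 4*√(2 + 20) = 4*√22 ≈ 18.762)
k(g)*U = 121²*(4*√22) = 14641*(4*√22) = 58564*√22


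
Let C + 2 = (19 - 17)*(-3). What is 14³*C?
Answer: -21952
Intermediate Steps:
C = -8 (C = -2 + (19 - 17)*(-3) = -2 + 2*(-3) = -2 - 6 = -8)
14³*C = 14³*(-8) = 2744*(-8) = -21952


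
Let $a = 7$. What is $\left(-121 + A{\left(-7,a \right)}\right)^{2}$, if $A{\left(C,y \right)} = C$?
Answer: $16384$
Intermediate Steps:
$\left(-121 + A{\left(-7,a \right)}\right)^{2} = \left(-121 - 7\right)^{2} = \left(-128\right)^{2} = 16384$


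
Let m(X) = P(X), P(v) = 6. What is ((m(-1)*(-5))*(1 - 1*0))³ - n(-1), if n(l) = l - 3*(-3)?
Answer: -27008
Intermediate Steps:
m(X) = 6
n(l) = 9 + l (n(l) = l + 9 = 9 + l)
((m(-1)*(-5))*(1 - 1*0))³ - n(-1) = ((6*(-5))*(1 - 1*0))³ - (9 - 1) = (-30*(1 + 0))³ - 1*8 = (-30*1)³ - 8 = (-30)³ - 8 = -27000 - 8 = -27008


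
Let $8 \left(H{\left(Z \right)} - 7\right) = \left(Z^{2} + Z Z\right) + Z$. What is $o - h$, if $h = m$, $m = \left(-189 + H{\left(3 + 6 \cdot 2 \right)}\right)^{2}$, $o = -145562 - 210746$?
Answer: $- \frac{23785793}{64} \approx -3.7165 \cdot 10^{5}$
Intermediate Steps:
$o = -356308$ ($o = -145562 - 210746 = -356308$)
$H{\left(Z \right)} = 7 + \frac{Z^{2}}{4} + \frac{Z}{8}$ ($H{\left(Z \right)} = 7 + \frac{\left(Z^{2} + Z Z\right) + Z}{8} = 7 + \frac{\left(Z^{2} + Z^{2}\right) + Z}{8} = 7 + \frac{2 Z^{2} + Z}{8} = 7 + \frac{Z + 2 Z^{2}}{8} = 7 + \left(\frac{Z^{2}}{4} + \frac{Z}{8}\right) = 7 + \frac{Z^{2}}{4} + \frac{Z}{8}$)
$m = \frac{982081}{64}$ ($m = \left(-189 + \left(7 + \frac{\left(3 + 6 \cdot 2\right)^{2}}{4} + \frac{3 + 6 \cdot 2}{8}\right)\right)^{2} = \left(-189 + \left(7 + \frac{\left(3 + 12\right)^{2}}{4} + \frac{3 + 12}{8}\right)\right)^{2} = \left(-189 + \left(7 + \frac{15^{2}}{4} + \frac{1}{8} \cdot 15\right)\right)^{2} = \left(-189 + \left(7 + \frac{1}{4} \cdot 225 + \frac{15}{8}\right)\right)^{2} = \left(-189 + \left(7 + \frac{225}{4} + \frac{15}{8}\right)\right)^{2} = \left(-189 + \frac{521}{8}\right)^{2} = \left(- \frac{991}{8}\right)^{2} = \frac{982081}{64} \approx 15345.0$)
$h = \frac{982081}{64} \approx 15345.0$
$o - h = -356308 - \frac{982081}{64} = - \frac{23785793}{64}$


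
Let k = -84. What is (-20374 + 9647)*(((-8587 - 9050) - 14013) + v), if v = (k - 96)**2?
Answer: -8045250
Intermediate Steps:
v = 32400 (v = (-84 - 96)**2 = (-180)**2 = 32400)
(-20374 + 9647)*(((-8587 - 9050) - 14013) + v) = (-20374 + 9647)*(((-8587 - 9050) - 14013) + 32400) = -10727*((-17637 - 14013) + 32400) = -10727*(-31650 + 32400) = -10727*750 = -8045250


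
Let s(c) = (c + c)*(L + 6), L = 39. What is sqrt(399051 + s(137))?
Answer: 3*sqrt(45709) ≈ 641.39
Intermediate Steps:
s(c) = 90*c (s(c) = (c + c)*(39 + 6) = (2*c)*45 = 90*c)
sqrt(399051 + s(137)) = sqrt(399051 + 90*137) = sqrt(399051 + 12330) = sqrt(411381) = 3*sqrt(45709)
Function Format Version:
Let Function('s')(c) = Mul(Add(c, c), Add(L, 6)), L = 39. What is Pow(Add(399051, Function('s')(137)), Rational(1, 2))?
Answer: Mul(3, Pow(45709, Rational(1, 2))) ≈ 641.39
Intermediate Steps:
Function('s')(c) = Mul(90, c) (Function('s')(c) = Mul(Add(c, c), Add(39, 6)) = Mul(Mul(2, c), 45) = Mul(90, c))
Pow(Add(399051, Function('s')(137)), Rational(1, 2)) = Pow(Add(399051, Mul(90, 137)), Rational(1, 2)) = Pow(Add(399051, 12330), Rational(1, 2)) = Pow(411381, Rational(1, 2)) = Mul(3, Pow(45709, Rational(1, 2)))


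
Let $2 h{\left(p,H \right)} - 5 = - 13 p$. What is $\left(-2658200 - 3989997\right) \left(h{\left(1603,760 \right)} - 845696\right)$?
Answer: $5691607878261$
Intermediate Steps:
$h{\left(p,H \right)} = \frac{5}{2} - \frac{13 p}{2}$ ($h{\left(p,H \right)} = \frac{5}{2} + \frac{\left(-13\right) p}{2} = \frac{5}{2} - \frac{13 p}{2}$)
$\left(-2658200 - 3989997\right) \left(h{\left(1603,760 \right)} - 845696\right) = \left(-2658200 - 3989997\right) \left(\left(\frac{5}{2} - \frac{20839}{2}\right) - 845696\right) = - 6648197 \left(-10417 - 845696\right) = \left(-6648197\right) \left(-856113\right) = 5691607878261$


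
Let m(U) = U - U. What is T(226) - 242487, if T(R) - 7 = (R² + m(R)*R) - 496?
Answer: -191900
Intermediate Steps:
m(U) = 0
T(R) = -489 + R² (T(R) = 7 + ((R² + 0*R) - 496) = 7 + ((R² + 0) - 496) = 7 + (R² - 496) = 7 + (-496 + R²) = -489 + R²)
T(226) - 242487 = (-489 + 226²) - 242487 = (-489 + 51076) - 242487 = 50587 - 242487 = -191900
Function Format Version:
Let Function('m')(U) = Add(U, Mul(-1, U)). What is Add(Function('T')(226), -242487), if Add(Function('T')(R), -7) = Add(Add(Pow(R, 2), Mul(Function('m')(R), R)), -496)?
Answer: -191900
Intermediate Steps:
Function('m')(U) = 0
Function('T')(R) = Add(-489, Pow(R, 2)) (Function('T')(R) = Add(7, Add(Add(Pow(R, 2), Mul(0, R)), -496)) = Add(7, Add(Add(Pow(R, 2), 0), -496)) = Add(7, Add(Pow(R, 2), -496)) = Add(7, Add(-496, Pow(R, 2))) = Add(-489, Pow(R, 2)))
Add(Function('T')(226), -242487) = Add(Add(-489, Pow(226, 2)), -242487) = Add(Add(-489, 51076), -242487) = Add(50587, -242487) = -191900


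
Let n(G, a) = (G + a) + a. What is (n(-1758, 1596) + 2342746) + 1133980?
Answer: 3478160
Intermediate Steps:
n(G, a) = G + 2*a
(n(-1758, 1596) + 2342746) + 1133980 = ((-1758 + 2*1596) + 2342746) + 1133980 = ((-1758 + 3192) + 2342746) + 1133980 = (1434 + 2342746) + 1133980 = 2344180 + 1133980 = 3478160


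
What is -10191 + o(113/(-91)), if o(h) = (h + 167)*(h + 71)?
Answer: 11361561/8281 ≈ 1372.0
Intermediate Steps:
o(h) = (71 + h)*(167 + h) (o(h) = (167 + h)*(71 + h) = (71 + h)*(167 + h))
-10191 + o(113/(-91)) = -10191 + (11857 + (113/(-91))**2 + 238*(113/(-91))) = -10191 + (11857 + (113*(-1/91))**2 + 238*(113*(-1/91))) = -10191 + (11857 + (-113/91)**2 + 238*(-113/91)) = -10191 + (11857 + 12769/8281 - 3842/13) = -10191 + 95753232/8281 = 11361561/8281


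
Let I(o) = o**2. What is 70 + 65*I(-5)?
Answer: 1695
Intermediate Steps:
70 + 65*I(-5) = 70 + 65*(-5)**2 = 70 + 65*25 = 70 + 1625 = 1695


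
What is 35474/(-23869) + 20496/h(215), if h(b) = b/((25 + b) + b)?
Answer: 44517405802/1026367 ≈ 43374.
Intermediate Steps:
h(b) = b/(25 + 2*b)
35474/(-23869) + 20496/h(215) = 35474/(-23869) + 20496/((215/(25 + 2*215))) = 35474*(-1/23869) + 20496/((215/(25 + 430))) = -35474/23869 + 20496/((215/455)) = -35474/23869 + 20496/((215*(1/455))) = -35474/23869 + 20496/(43/91) = -35474/23869 + 20496*(91/43) = -35474/23869 + 1865136/43 = 44517405802/1026367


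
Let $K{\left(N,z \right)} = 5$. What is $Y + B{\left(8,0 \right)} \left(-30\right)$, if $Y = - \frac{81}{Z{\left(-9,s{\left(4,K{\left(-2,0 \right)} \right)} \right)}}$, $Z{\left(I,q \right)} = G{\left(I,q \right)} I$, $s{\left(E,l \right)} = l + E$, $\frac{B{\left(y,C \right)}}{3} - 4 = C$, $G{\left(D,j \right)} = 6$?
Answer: $- \frac{717}{2} \approx -358.5$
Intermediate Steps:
$B{\left(y,C \right)} = 12 + 3 C$
$s{\left(E,l \right)} = E + l$
$Z{\left(I,q \right)} = 6 I$
$Y = \frac{3}{2}$ ($Y = - \frac{81}{6 \left(-9\right)} = - \frac{81}{-54} = \left(-81\right) \left(- \frac{1}{54}\right) = \frac{3}{2} \approx 1.5$)
$Y + B{\left(8,0 \right)} \left(-30\right) = \frac{3}{2} + \left(12 + 3 \cdot 0\right) \left(-30\right) = \frac{3}{2} + \left(12 + 0\right) \left(-30\right) = \frac{3}{2} + 12 \left(-30\right) = \frac{3}{2} - 360 = - \frac{717}{2}$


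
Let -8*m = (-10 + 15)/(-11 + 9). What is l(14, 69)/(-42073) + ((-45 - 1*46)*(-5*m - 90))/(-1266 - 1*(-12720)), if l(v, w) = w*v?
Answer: 5431928971/7710466272 ≈ 0.70449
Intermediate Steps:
l(v, w) = v*w
m = 5/16 (m = -(-10 + 15)/(8*(-11 + 9)) = -5/(8*(-2)) = -5*(-1)/(8*2) = -⅛*(-5/2) = 5/16 ≈ 0.31250)
l(14, 69)/(-42073) + ((-45 - 1*46)*(-5*m - 90))/(-1266 - 1*(-12720)) = (14*69)/(-42073) + ((-45 - 1*46)*(-5*5/16 - 90))/(-1266 - 1*(-12720)) = 966*(-1/42073) + ((-45 - 46)*(-25/16 - 90))/(-1266 + 12720) = -966/42073 - 91*(-1465/16)/11454 = -966/42073 + (133315/16)*(1/11454) = -966/42073 + 133315/183264 = 5431928971/7710466272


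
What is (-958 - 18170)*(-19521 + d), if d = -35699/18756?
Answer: 583677490550/1563 ≈ 3.7343e+8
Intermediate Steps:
d = -35699/18756 (d = -35699*1/18756 = -35699/18756 ≈ -1.9033)
(-958 - 18170)*(-19521 + d) = (-958 - 18170)*(-19521 - 35699/18756) = -19128*(-366171575/18756) = 583677490550/1563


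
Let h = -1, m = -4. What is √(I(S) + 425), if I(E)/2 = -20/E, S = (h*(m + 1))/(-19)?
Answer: √6105/3 ≈ 26.045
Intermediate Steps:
S = -3/19 (S = -(-4 + 1)/(-19) = -1*(-3)*(-1/19) = 3*(-1/19) = -3/19 ≈ -0.15789)
I(E) = -40/E (I(E) = 2*(-20/E) = -40/E)
√(I(S) + 425) = √(-40/(-3/19) + 425) = √(-40*(-19/3) + 425) = √(760/3 + 425) = √(2035/3) = √6105/3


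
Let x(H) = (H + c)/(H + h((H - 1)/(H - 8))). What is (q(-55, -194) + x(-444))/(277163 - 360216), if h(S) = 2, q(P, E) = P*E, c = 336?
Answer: -2358124/18354713 ≈ -0.12848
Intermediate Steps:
q(P, E) = E*P
x(H) = (336 + H)/(2 + H) (x(H) = (H + 336)/(H + 2) = (336 + H)/(2 + H))
(q(-55, -194) + x(-444))/(277163 - 360216) = (-194*(-55) + (336 - 444)/(2 - 444))/(277163 - 360216) = (10670 - 108/(-442))/(-83053) = (10670 - 1/442*(-108))*(-1/83053) = (10670 + 54/221)*(-1/83053) = (2358124/221)*(-1/83053) = -2358124/18354713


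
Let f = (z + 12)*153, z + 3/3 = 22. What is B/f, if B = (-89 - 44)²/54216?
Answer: 17689/273736584 ≈ 6.4621e-5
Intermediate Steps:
z = 21 (z = -1 + 22 = 21)
B = 17689/54216 (B = (-133)²*(1/54216) = 17689*(1/54216) = 17689/54216 ≈ 0.32627)
f = 5049 (f = (21 + 12)*153 = 33*153 = 5049)
B/f = (17689/54216)/5049 = (17689/54216)*(1/5049) = 17689/273736584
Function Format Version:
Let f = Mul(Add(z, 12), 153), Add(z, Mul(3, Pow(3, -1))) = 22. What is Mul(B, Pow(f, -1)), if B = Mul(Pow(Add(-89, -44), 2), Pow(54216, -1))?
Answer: Rational(17689, 273736584) ≈ 6.4621e-5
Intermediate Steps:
z = 21 (z = Add(-1, 22) = 21)
B = Rational(17689, 54216) (B = Mul(Pow(-133, 2), Rational(1, 54216)) = Mul(17689, Rational(1, 54216)) = Rational(17689, 54216) ≈ 0.32627)
f = 5049 (f = Mul(Add(21, 12), 153) = Mul(33, 153) = 5049)
Mul(B, Pow(f, -1)) = Mul(Rational(17689, 54216), Pow(5049, -1)) = Mul(Rational(17689, 54216), Rational(1, 5049)) = Rational(17689, 273736584)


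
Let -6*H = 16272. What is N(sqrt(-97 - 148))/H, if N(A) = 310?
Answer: -155/1356 ≈ -0.11431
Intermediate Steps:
H = -2712 (H = -1/6*16272 = -2712)
N(sqrt(-97 - 148))/H = 310/(-2712) = 310*(-1/2712) = -155/1356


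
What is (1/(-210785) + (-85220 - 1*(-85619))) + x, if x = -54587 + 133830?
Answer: 16787338969/210785 ≈ 79642.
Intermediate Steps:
x = 79243
(1/(-210785) + (-85220 - 1*(-85619))) + x = (1/(-210785) + (-85220 - 1*(-85619))) + 79243 = (-1/210785 + (-85220 + 85619)) + 79243 = (-1/210785 + 399) + 79243 = 84103214/210785 + 79243 = 16787338969/210785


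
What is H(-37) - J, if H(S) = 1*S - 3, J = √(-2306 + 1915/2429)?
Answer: -40 - 3*I*√1511204779/2429 ≈ -40.0 - 48.013*I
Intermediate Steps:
J = 3*I*√1511204779/2429 (J = √(-2306 + 1915*(1/2429)) = √(-2306 + 1915/2429) = √(-5599359/2429) = 3*I*√1511204779/2429 ≈ 48.013*I)
H(S) = -3 + S (H(S) = S - 3 = -3 + S)
H(-37) - J = (-3 - 37) - 3*I*√1511204779/2429 = -40 - 3*I*√1511204779/2429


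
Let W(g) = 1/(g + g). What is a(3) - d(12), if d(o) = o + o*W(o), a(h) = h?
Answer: -19/2 ≈ -9.5000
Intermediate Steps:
W(g) = 1/(2*g)
d(o) = 1/2 + o (d(o) = o + o*(1/(2*o)) = o + 1/2 = 1/2 + o)
a(3) - d(12) = 3 - (1/2 + 12) = 3 - 1*25/2 = 3 - 25/2 = -19/2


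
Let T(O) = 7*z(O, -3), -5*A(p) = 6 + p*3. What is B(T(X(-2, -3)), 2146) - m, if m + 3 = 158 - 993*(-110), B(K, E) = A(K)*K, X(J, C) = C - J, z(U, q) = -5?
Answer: -110078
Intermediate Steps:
A(p) = -6/5 - 3*p/5 (A(p) = -(6 + p*3)/5 = -(6 + 3*p)/5 = -6/5 - 3*p/5)
T(O) = -35 (T(O) = 7*(-5) = -35)
B(K, E) = K*(-6/5 - 3*K/5) (B(K, E) = (-6/5 - 3*K/5)*K = K*(-6/5 - 3*K/5))
m = 109385 (m = -3 + (158 - 993*(-110)) = -3 + (158 + 109230) = -3 + 109388 = 109385)
B(T(X(-2, -3)), 2146) - m = -⅗*(-35)*(2 - 35) - 1*109385 = -⅗*(-35)*(-33) - 109385 = -693 - 109385 = -110078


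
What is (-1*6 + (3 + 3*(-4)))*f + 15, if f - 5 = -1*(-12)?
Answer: -240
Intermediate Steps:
f = 17 (f = 5 - 1*(-12) = 5 + 12 = 17)
(-1*6 + (3 + 3*(-4)))*f + 15 = (-1*6 + (3 + 3*(-4)))*17 + 15 = (-6 + (3 - 12))*17 + 15 = (-6 - 9)*17 + 15 = -15*17 + 15 = -255 + 15 = -240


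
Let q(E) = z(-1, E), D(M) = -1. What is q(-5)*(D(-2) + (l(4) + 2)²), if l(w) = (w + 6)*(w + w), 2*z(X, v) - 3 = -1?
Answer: 6723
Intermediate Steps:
z(X, v) = 1 (z(X, v) = 3/2 + (½)*(-1) = 3/2 - ½ = 1)
q(E) = 1
l(w) = 2*w*(6 + w) (l(w) = (6 + w)*(2*w) = 2*w*(6 + w))
q(-5)*(D(-2) + (l(4) + 2)²) = 1*(-1 + (2*4*(6 + 4) + 2)²) = 1*(-1 + (2*4*10 + 2)²) = 1*(-1 + (80 + 2)²) = 1*(-1 + 82²) = 1*(-1 + 6724) = 1*6723 = 6723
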